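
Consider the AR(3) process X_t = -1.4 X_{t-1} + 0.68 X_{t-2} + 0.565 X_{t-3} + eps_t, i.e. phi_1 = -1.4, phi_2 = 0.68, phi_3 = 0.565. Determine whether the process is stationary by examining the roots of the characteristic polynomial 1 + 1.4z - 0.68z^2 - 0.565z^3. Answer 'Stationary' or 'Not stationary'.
\text{Not stationary}

The AR(p) characteristic polynomial is P(z) = 1 + 1.4z - 0.68z^2 - 0.565z^3.
Stationarity requires all roots to lie outside the unit circle, i.e. |z| > 1 for every root.
Degree 3: look for a simple real root z0 first, then factor out (1 - z/z0) and solve the remaining quadratic.
Testing z0 = -2: P(-2) = 1 + (1.4)(-2) + (-0.68)(-2)^2 + (-0.565)(-2)^3
  = 1 + (-2.8) + (-2.72) + (4.52) = 0.  So z_0 = -2 is a root, |z_0| = 2.
Divide out the factor (1 + 0.5 z) = (1 - z/z0) (since 1/z0 = -0.5):
  P(z) = (1 + 0.5 z)(1 + (0.9) z + (-1.13) z^2)
  [check: z-coef 0.9 - (-0.5) = 1.4; z^2-coef -1.13 - (-0.5)(0.9) = -0.68; z^3-coef -(-0.5)(-1.13) = -0.565.]
Remaining roots from the quadratic factor 1 + (0.9) z + (-1.13) z^2:
  Set 1 + (0.9) z + (-1.13) z^2 = 0, i.e. a z^2 + b z + c = 0 with a = -1.13, b = 0.9, c = 1.
  Discriminant D = b^2 - 4ac = (0.9)^2 - 4*(-1.13)*1 = 0.81 - (-4.52) = 5.33.
  D >= 0, so the roots are real: z = (-b +/- sqrt(D)) / (2a) = (-0.9 +/- 2.308679) / (-2.26).
    z_1 = (-0.9 + 2.308679) / (-2.26) = -0.6233,   |z_1| = 0.6233.
    z_2 = (-0.9 - 2.308679) / (-2.26) = 1.4198,   |z_2| = 1.4198.
Moduli of all roots: 2.0000, 0.6233, 1.4198.
All moduli strictly greater than 1? No.
Verdict: Not stationary.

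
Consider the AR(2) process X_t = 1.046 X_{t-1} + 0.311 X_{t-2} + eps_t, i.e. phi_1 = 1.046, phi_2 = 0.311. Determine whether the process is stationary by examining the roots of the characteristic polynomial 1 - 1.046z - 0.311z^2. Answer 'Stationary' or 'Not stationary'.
\text{Not stationary}

The AR(p) characteristic polynomial is P(z) = 1 - 1.046z - 0.311z^2.
Stationarity requires all roots to lie outside the unit circle, i.e. |z| > 1 for every root.
Set 1 + (-1.046) z + (-0.311) z^2 = 0, i.e. a z^2 + b z + c = 0 with a = -0.311, b = -1.046, c = 1.
Discriminant D = b^2 - 4ac = (-1.046)^2 - 4*(-0.311)*1 = 1.094116 - (-1.244) = 2.338116.
D >= 0, so the roots are real: z = (-b +/- sqrt(D)) / (2a) = (1.046 +/- 1.52909) / (-0.622).
  z_1 = (1.046 + 1.52909) / (-0.622) = -4.14,   |z_1| = 4.14.
  z_2 = (1.046 - 1.52909) / (-0.622) = 0.7767,   |z_2| = 0.7767.
Moduli of all roots: 4.1400, 0.7767.
All moduli strictly greater than 1? No.
Verdict: Not stationary.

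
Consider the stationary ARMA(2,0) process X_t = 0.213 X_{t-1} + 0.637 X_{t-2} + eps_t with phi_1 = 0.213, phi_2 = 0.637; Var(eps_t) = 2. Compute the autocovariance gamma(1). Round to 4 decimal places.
\gamma(1) = 3.0119

Multiply the model equation by X_{t-k} and take expectations. With theta_0 = psi_0 = 1 and psi_j the MA(infinity) weights, this gives
  gamma(k) - sum_i phi_i gamma(k-i) = c_k,
  c_k = sigma^2 * sum_{j=k..q} theta_j psi_{j-k}   (c_k = 0 for k > q),
using gamma(-m) = gamma(m).
Pure AR (q = 0): c_0 = sigma^2 = 2, c_k = 0 for k >= 1.
Equations for k = 0, 1, 2 (AR order 2, c_2 = 0):
  (E0) gamma(0) = phi_1 gamma(1) + phi_2 gamma(2) + c_0
  (E1) gamma(1) = phi_1 gamma(0) + phi_2 gamma(1) + c_1
  (E2) gamma(2) = phi_1 gamma(1) + phi_2 gamma(0)
From (E1): gamma(1) = A gamma(0) + B with
  A = phi_1 / (1 - phi_2) = 0.213 / 0.363 = 0.586777,   B = c_1 / (1 - phi_2) = 0 / 0.363 = 0.
Insert (E2) into (E0): gamma(0) (1 - phi_2^2) = phi_1 (1 + phi_2) gamma(1) + c_0.
  phi_1 (1 + phi_2) = (0.213)(1.637) = 0.348681,   1 - phi_2^2 = 0.594231.
Replace gamma(1) by A gamma(0) + B and collect gamma(0):
  gamma(0) [0.594231 - (0.348681)(0.586777)] = c_0 = 2
  gamma(0) * 0.389633 = 2
  gamma(0) = 2 / 0.389633 = 5.133035.
  gamma(1) = A gamma(0) = (0.586777)(5.133035) = 3.011946.
Therefore gamma(1) = 3.0119 (to 4 decimal places).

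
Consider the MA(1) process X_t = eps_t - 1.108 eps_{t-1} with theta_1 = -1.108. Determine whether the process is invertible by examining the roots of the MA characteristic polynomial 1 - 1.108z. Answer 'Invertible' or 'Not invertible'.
\text{Not invertible}

The MA(q) characteristic polynomial is P(z) = 1 - 1.108z.
Invertibility requires all roots to lie outside the unit circle, i.e. |z| > 1 for every root.
This is linear in z: 1 + (-1.108) z = 0  =>  z = -1/(-1.108) = 0.902527,  |z| = 0.902527.
Moduli of all roots: 0.9025.
All moduli strictly greater than 1? No.
Verdict: Not invertible.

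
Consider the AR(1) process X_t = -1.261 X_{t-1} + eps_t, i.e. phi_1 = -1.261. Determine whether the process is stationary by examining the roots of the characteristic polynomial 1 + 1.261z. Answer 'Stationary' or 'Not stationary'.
\text{Not stationary}

The AR(p) characteristic polynomial is P(z) = 1 + 1.261z.
Stationarity requires all roots to lie outside the unit circle, i.e. |z| > 1 for every root.
This is linear in z: 1 + (1.261) z = 0  =>  z = -1/(1.261) = -0.793021,  |z| = 0.793021.
Moduli of all roots: 0.7930.
All moduli strictly greater than 1? No.
Verdict: Not stationary.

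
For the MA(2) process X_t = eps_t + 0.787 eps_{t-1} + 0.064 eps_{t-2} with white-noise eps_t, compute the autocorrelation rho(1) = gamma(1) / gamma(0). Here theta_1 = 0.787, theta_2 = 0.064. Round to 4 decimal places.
\rho(1) = 0.5158

For an MA(q) process with theta_0 = 1, the autocovariance is
  gamma(k) = sigma^2 * sum_{i=0..q-k} theta_i * theta_{i+k},
and rho(k) = gamma(k) / gamma(0). Sigma^2 cancels.
  numerator   = (1)*(0.787) + (0.787)*(0.064) = 0.837368.
  denominator = (1)^2 + (0.787)^2 + (0.064)^2 = 1.623465.
  rho(1) = 0.837368 / 1.623465 = 0.5158.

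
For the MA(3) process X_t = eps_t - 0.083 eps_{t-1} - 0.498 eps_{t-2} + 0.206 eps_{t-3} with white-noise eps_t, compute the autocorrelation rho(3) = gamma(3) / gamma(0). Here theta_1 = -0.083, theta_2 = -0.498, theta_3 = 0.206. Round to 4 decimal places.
\rho(3) = 0.1588

For an MA(q) process with theta_0 = 1, the autocovariance is
  gamma(k) = sigma^2 * sum_{i=0..q-k} theta_i * theta_{i+k},
and rho(k) = gamma(k) / gamma(0). Sigma^2 cancels.
  numerator   = (1)*(0.206) = 0.206.
  denominator = (1)^2 + (-0.083)^2 + (-0.498)^2 + (0.206)^2 = 1.297329.
  rho(3) = 0.206 / 1.297329 = 0.1588.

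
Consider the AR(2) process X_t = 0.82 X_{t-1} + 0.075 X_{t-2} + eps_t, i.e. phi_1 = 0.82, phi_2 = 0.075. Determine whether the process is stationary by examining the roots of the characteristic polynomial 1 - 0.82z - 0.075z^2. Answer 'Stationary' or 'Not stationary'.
\text{Stationary}

The AR(p) characteristic polynomial is P(z) = 1 - 0.82z - 0.075z^2.
Stationarity requires all roots to lie outside the unit circle, i.e. |z| > 1 for every root.
Set 1 + (-0.82) z + (-0.075) z^2 = 0, i.e. a z^2 + b z + c = 0 with a = -0.075, b = -0.82, c = 1.
Discriminant D = b^2 - 4ac = (-0.82)^2 - 4*(-0.075)*1 = 0.6724 - (-0.3) = 0.9724.
D >= 0, so the roots are real: z = (-b +/- sqrt(D)) / (2a) = (0.82 +/- 0.986103) / (-0.15).
  z_1 = (0.82 + 0.986103) / (-0.15) = -12.0407,   |z_1| = 12.0407.
  z_2 = (0.82 - 0.986103) / (-0.15) = 1.1074,   |z_2| = 1.1074.
Moduli of all roots: 12.0407, 1.1074.
All moduli strictly greater than 1? Yes.
Verdict: Stationary.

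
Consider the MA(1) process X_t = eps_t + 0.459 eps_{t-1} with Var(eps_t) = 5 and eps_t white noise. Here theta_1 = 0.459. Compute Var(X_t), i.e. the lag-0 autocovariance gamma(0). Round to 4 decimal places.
\gamma(0) = 6.0534

For an MA(q) process X_t = eps_t + sum_i theta_i eps_{t-i} with
Var(eps_t) = sigma^2, the variance is
  gamma(0) = sigma^2 * (1 + sum_i theta_i^2).
  sum_i theta_i^2 = (0.459)^2 = 0.210681.
  gamma(0) = 5 * (1 + 0.210681) = 5 * 1.210681 = 6.053405, which rounds to 6.0534.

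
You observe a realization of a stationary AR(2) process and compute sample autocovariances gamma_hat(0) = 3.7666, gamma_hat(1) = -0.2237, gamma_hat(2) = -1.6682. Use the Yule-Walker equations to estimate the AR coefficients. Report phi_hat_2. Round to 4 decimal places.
\hat\phi_{2} = -0.4480

The Yule-Walker equations for an AR(p) process read, in matrix form,
  Gamma_p phi = r_p,   with   (Gamma_p)_{ij} = gamma(|i - j|),
                       (r_p)_i = gamma(i),   i,j = 1..p.
Substitute the sample gammas (Toeplitz matrix and right-hand side of size 2):
  Gamma_p = [[3.7666, -0.2237], [-0.2237, 3.7666]]
  r_p     = [-0.2237, -1.6682]
Written out:
  3.7666 phi_1 - 0.2237 phi_2 = -0.2237
  -0.2237 phi_1 + 3.7666 phi_2 = -1.6682
Solve by Cramer's rule:
  det = gamma(0)^2 - gamma(1)^2 = (3.7666)^2 - (-0.2237)^2 = 14.18727556 - 0.05004169 = 14.13723387
  phi_hat_1 = [gamma(1) gamma(0) - gamma(1) gamma(2)] / det = [(-0.2237)(3.7666) - (-0.2237)(-1.6682)] / 14.13723387 = -1.21576476 / 14.13723387 = -0.086
  phi_hat_2 = [gamma(0) gamma(2) - gamma(1)^2] / det = [(3.7666)(-1.6682) - (-0.2237)^2] / 14.13723387 = -6.33348381 / 14.13723387 = -0.448
So phi_hat = [-0.0860, -0.4480].
Therefore phi_hat_2 = -0.4480.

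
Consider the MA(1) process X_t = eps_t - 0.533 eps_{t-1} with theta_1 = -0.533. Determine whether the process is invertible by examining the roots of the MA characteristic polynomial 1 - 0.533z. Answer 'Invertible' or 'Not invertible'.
\text{Invertible}

The MA(q) characteristic polynomial is P(z) = 1 - 0.533z.
Invertibility requires all roots to lie outside the unit circle, i.e. |z| > 1 for every root.
This is linear in z: 1 + (-0.533) z = 0  =>  z = -1/(-0.533) = 1.876173,  |z| = 1.876173.
Moduli of all roots: 1.8762.
All moduli strictly greater than 1? Yes.
Verdict: Invertible.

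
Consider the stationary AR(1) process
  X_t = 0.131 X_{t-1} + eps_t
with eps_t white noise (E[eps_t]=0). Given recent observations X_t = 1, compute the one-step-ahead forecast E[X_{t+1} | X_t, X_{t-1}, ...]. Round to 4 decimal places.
E[X_{t+1} \mid \mathcal F_t] = 0.1310

For an AR(p) model X_t = c + sum_i phi_i X_{t-i} + eps_t, the
one-step-ahead conditional mean is
  E[X_{t+1} | X_t, ...] = c + sum_i phi_i X_{t+1-i}.
Substitute known values:
  E[X_{t+1} | ...] = (0.131) * (1)
                   = 0.1310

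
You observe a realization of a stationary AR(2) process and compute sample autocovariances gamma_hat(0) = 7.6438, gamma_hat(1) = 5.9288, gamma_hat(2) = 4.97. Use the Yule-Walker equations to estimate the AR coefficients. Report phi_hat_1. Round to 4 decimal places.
\hat\phi_{1} = 0.6810

The Yule-Walker equations for an AR(p) process read, in matrix form,
  Gamma_p phi = r_p,   with   (Gamma_p)_{ij} = gamma(|i - j|),
                       (r_p)_i = gamma(i),   i,j = 1..p.
Substitute the sample gammas (Toeplitz matrix and right-hand side of size 2):
  Gamma_p = [[7.6438, 5.9288], [5.9288, 7.6438]]
  r_p     = [5.9288, 4.97]
Written out:
  7.6438 phi_1 + 5.9288 phi_2 = 5.9288
  5.9288 phi_1 + 7.6438 phi_2 = 4.97
Solve by Cramer's rule:
  det = gamma(0)^2 - gamma(1)^2 = (7.6438)^2 - (5.9288)^2 = 58.42767844 - 35.15066944 = 23.277009
  phi_hat_1 = [gamma(1) gamma(0) - gamma(1) gamma(2)] / det = [(5.9288)(7.6438) - (5.9288)(4.97)] / 23.277009 = 15.85242544 / 23.277009 = 0.681
  phi_hat_2 = [gamma(0) gamma(2) - gamma(1)^2] / det = [(7.6438)(4.97) - (5.9288)^2] / 23.277009 = 2.83901656 / 23.277009 = 0.122
So phi_hat = [0.6810, 0.1220].
Therefore phi_hat_1 = 0.6810.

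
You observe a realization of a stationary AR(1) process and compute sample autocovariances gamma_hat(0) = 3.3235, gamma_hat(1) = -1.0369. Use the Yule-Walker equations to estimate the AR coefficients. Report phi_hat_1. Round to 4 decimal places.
\hat\phi_{1} = -0.3120

The Yule-Walker equations for an AR(p) process read, in matrix form,
  Gamma_p phi = r_p,   with   (Gamma_p)_{ij} = gamma(|i - j|),
                       (r_p)_i = gamma(i),   i,j = 1..p.
Substitute the sample gammas (Toeplitz matrix and right-hand side of size 1):
  Gamma_p = [[3.3235]]
  r_p     = [-1.0369]
With p = 1 this is the single equation gamma(0) phi_1 = gamma(1):
  phi_hat_1 = gamma(1) / gamma(0) = -1.0369 / 3.3235 = -0.3120.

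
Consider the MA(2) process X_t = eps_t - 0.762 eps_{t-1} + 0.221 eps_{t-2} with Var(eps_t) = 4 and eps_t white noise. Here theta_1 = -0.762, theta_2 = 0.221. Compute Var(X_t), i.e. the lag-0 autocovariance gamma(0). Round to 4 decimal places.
\gamma(0) = 6.5179

For an MA(q) process X_t = eps_t + sum_i theta_i eps_{t-i} with
Var(eps_t) = sigma^2, the variance is
  gamma(0) = sigma^2 * (1 + sum_i theta_i^2).
  sum_i theta_i^2 = (-0.762)^2 + (0.221)^2 = 0.580644 + 0.048841 = 0.629485.
  gamma(0) = 4 * (1 + 0.629485) = 4 * 1.629485 = 6.51794, which rounds to 6.5179.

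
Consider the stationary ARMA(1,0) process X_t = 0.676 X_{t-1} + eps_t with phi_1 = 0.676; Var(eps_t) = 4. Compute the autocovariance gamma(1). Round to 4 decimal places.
\gamma(1) = 4.9795

Multiply the model equation by X_{t-k} and take expectations. With theta_0 = psi_0 = 1 and psi_j the MA(infinity) weights, this gives
  gamma(k) - sum_i phi_i gamma(k-i) = c_k,
  c_k = sigma^2 * sum_{j=k..q} theta_j psi_{j-k}   (c_k = 0 for k > q),
using gamma(-m) = gamma(m).
Pure AR (q = 0): c_0 = sigma^2 = 4, c_k = 0 for k >= 1.
Equations for k = 0 and k = 1 (AR order 1):
  gamma(0) = phi_1 gamma(1) + c_0
  gamma(1) = phi_1 gamma(0) + c_1
Substituting the second into the first: gamma(0) (1 - phi_1^2) = c_0 + phi_1 c_1, so
  gamma(0) = c_0 / (1 - phi_1^2) = 4 / (1 - (0.676)^2) = 4 / 0.543024 = 7.366157.
  gamma(1) = phi_1 gamma(0) = (0.676)(7.366157) = 4.979522.
Therefore gamma(1) = 4.9795 (to 4 decimal places).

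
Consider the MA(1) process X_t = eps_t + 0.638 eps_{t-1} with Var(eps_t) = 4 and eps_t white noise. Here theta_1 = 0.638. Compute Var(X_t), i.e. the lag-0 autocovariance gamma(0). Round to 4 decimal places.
\gamma(0) = 5.6282

For an MA(q) process X_t = eps_t + sum_i theta_i eps_{t-i} with
Var(eps_t) = sigma^2, the variance is
  gamma(0) = sigma^2 * (1 + sum_i theta_i^2).
  sum_i theta_i^2 = (0.638)^2 = 0.407044.
  gamma(0) = 4 * (1 + 0.407044) = 4 * 1.407044 = 5.628176, which rounds to 5.6282.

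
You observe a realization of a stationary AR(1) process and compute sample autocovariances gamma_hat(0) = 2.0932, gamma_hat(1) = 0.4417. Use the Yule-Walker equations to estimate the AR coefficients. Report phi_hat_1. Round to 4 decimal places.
\hat\phi_{1} = 0.2110

The Yule-Walker equations for an AR(p) process read, in matrix form,
  Gamma_p phi = r_p,   with   (Gamma_p)_{ij} = gamma(|i - j|),
                       (r_p)_i = gamma(i),   i,j = 1..p.
Substitute the sample gammas (Toeplitz matrix and right-hand side of size 1):
  Gamma_p = [[2.0932]]
  r_p     = [0.4417]
With p = 1 this is the single equation gamma(0) phi_1 = gamma(1):
  phi_hat_1 = gamma(1) / gamma(0) = 0.4417 / 2.0932 = 0.2110.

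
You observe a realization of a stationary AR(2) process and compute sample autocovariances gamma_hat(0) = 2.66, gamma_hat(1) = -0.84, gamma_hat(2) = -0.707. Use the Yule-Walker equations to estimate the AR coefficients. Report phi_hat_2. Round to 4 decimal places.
\hat\phi_{2} = -0.4060

The Yule-Walker equations for an AR(p) process read, in matrix form,
  Gamma_p phi = r_p,   with   (Gamma_p)_{ij} = gamma(|i - j|),
                       (r_p)_i = gamma(i),   i,j = 1..p.
Substitute the sample gammas (Toeplitz matrix and right-hand side of size 2):
  Gamma_p = [[2.66, -0.84], [-0.84, 2.66]]
  r_p     = [-0.84, -0.707]
Written out:
  2.66 phi_1 - 0.84 phi_2 = -0.84
  -0.84 phi_1 + 2.66 phi_2 = -0.707
Solve by Cramer's rule:
  det = gamma(0)^2 - gamma(1)^2 = (2.66)^2 - (-0.84)^2 = 7.0756 - 0.7056 = 6.37
  phi_hat_1 = [gamma(1) gamma(0) - gamma(1) gamma(2)] / det = [(-0.84)(2.66) - (-0.84)(-0.707)] / 6.37 = -2.82828 / 6.37 = -0.444
  phi_hat_2 = [gamma(0) gamma(2) - gamma(1)^2] / det = [(2.66)(-0.707) - (-0.84)^2] / 6.37 = -2.58622 / 6.37 = -0.406
So phi_hat = [-0.4440, -0.4060].
Therefore phi_hat_2 = -0.4060.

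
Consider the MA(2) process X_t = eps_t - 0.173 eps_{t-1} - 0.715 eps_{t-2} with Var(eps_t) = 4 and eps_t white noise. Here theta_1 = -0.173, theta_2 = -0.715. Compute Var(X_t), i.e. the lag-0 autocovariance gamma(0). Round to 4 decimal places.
\gamma(0) = 6.1646

For an MA(q) process X_t = eps_t + sum_i theta_i eps_{t-i} with
Var(eps_t) = sigma^2, the variance is
  gamma(0) = sigma^2 * (1 + sum_i theta_i^2).
  sum_i theta_i^2 = (-0.173)^2 + (-0.715)^2 = 0.029929 + 0.511225 = 0.541154.
  gamma(0) = 4 * (1 + 0.541154) = 4 * 1.541154 = 6.164616, which rounds to 6.1646.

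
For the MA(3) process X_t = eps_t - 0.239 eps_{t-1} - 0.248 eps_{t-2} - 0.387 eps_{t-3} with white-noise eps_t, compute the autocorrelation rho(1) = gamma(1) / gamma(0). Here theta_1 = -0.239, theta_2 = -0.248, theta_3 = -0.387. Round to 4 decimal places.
\rho(1) = -0.0660

For an MA(q) process with theta_0 = 1, the autocovariance is
  gamma(k) = sigma^2 * sum_{i=0..q-k} theta_i * theta_{i+k},
and rho(k) = gamma(k) / gamma(0). Sigma^2 cancels.
  numerator   = (1)*(-0.239) + (-0.239)*(-0.248) + (-0.248)*(-0.387) = -0.083752.
  denominator = (1)^2 + (-0.239)^2 + (-0.248)^2 + (-0.387)^2 = 1.268394.
  rho(1) = -0.083752 / 1.268394 = -0.0660.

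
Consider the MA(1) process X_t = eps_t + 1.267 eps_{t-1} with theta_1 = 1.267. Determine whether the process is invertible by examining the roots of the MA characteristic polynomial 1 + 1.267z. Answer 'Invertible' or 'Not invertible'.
\text{Not invertible}

The MA(q) characteristic polynomial is P(z) = 1 + 1.267z.
Invertibility requires all roots to lie outside the unit circle, i.e. |z| > 1 for every root.
This is linear in z: 1 + (1.267) z = 0  =>  z = -1/(1.267) = -0.789266,  |z| = 0.789266.
Moduli of all roots: 0.7893.
All moduli strictly greater than 1? No.
Verdict: Not invertible.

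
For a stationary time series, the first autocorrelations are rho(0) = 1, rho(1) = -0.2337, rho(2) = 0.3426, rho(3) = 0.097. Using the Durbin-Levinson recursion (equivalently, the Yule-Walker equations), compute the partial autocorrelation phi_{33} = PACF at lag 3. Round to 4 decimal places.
\phi_{33} = 0.2610

The PACF at lag k is phi_{kk}, the last component of the solution
to the Yule-Walker system G_k phi = r_k where
  (G_k)_{ij} = rho(|i - j|), (r_k)_i = rho(i), i,j = 1..k.
Equivalently, Durbin-Levinson gives phi_{kk} iteratively:
  phi_{11} = rho(1)
  phi_{kk} = [rho(k) - sum_{j=1..k-1} phi_{k-1,j} rho(k-j)]
            / [1 - sum_{j=1..k-1} phi_{k-1,j} rho(j)],
  phi_{k,j} = phi_{k-1,j} - phi_{kk} phi_{k-1,k-j},  j = 1..k-1.
Step k = 1:
  phi_11 = rho(1) = -0.2337.
Step k = 2:
  phi_22 = [rho(2) - phi_11 rho(1)] / [1 - phi_11 rho(1)] = [0.3426 - (-0.2337)(-0.2337)] / [1 - (-0.2337)(-0.2337)]
         = 0.28798431 / 0.94538431 = 0.304621.
  Update: phi_21 = phi_11 - phi_22 phi_11 = -0.2337 - (0.304621)(-0.2337) = -0.16251.
Step k = 3:
  phi_33 = [rho(3) - phi_21 rho(2) - phi_22 rho(1)] / [1 - phi_21 rho(1) - phi_22 rho(2)]
    numerator   = 0.097 - (-0.16251)(0.3426) - (0.304621)(-0.2337) = 0.22386594
    denominator = 1 - (-0.16251)(-0.2337) - (0.304621)(0.3426) = 0.85765812
  phi_33 = 0.22386594 / 0.85765812 = 0.261.
Therefore phi_{33} = 0.2610.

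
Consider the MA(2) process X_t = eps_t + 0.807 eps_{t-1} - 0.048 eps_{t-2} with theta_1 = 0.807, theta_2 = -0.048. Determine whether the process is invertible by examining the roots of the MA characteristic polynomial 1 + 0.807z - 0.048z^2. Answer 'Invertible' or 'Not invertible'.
\text{Invertible}

The MA(q) characteristic polynomial is P(z) = 1 + 0.807z - 0.048z^2.
Invertibility requires all roots to lie outside the unit circle, i.e. |z| > 1 for every root.
Set 1 + (0.807) z + (-0.048) z^2 = 0, i.e. a z^2 + b z + c = 0 with a = -0.048, b = 0.807, c = 1.
Discriminant D = b^2 - 4ac = (0.807)^2 - 4*(-0.048)*1 = 0.651249 - (-0.192) = 0.843249.
D >= 0, so the roots are real: z = (-b +/- sqrt(D)) / (2a) = (-0.807 +/- 0.918286) / (-0.096).
  z_1 = (-0.807 + 0.918286) / (-0.096) = -1.1592,   |z_1| = 1.1592.
  z_2 = (-0.807 - 0.918286) / (-0.096) = 17.9717,   |z_2| = 17.9717.
Moduli of all roots: 1.1592, 17.9717.
All moduli strictly greater than 1? Yes.
Verdict: Invertible.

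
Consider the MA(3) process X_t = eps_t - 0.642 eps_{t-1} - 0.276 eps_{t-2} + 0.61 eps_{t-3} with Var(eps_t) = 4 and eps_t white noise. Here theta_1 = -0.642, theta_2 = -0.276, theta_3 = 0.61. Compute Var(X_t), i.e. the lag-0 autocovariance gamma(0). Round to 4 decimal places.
\gamma(0) = 7.4418

For an MA(q) process X_t = eps_t + sum_i theta_i eps_{t-i} with
Var(eps_t) = sigma^2, the variance is
  gamma(0) = sigma^2 * (1 + sum_i theta_i^2).
  sum_i theta_i^2 = (-0.642)^2 + (-0.276)^2 + (0.61)^2 = 0.412164 + 0.076176 + 0.3721 = 0.86044.
  gamma(0) = 4 * (1 + 0.86044) = 4 * 1.86044 = 7.44176, which rounds to 7.4418.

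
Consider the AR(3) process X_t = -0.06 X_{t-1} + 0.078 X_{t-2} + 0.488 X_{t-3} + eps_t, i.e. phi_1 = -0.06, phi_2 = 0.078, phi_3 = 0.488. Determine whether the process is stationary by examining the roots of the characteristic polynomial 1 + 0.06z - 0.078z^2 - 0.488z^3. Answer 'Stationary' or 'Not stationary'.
\text{Stationary}

The AR(p) characteristic polynomial is P(z) = 1 + 0.06z - 0.078z^2 - 0.488z^3.
Stationarity requires all roots to lie outside the unit circle, i.e. |z| > 1 for every root.
Degree 3: look for a simple real root z0 first, then factor out (1 - z/z0) and solve the remaining quadratic.
Testing z0 = 1.25: P(1.25) = 1 + (0.06)(1.25) + (-0.078)(1.25)^2 + (-0.488)(1.25)^3
  = 1 + (0.075) + (-0.121875) + (-0.953125) = 0.  So z_0 = 1.25 is a root, |z_0| = 1.25.
Divide out the factor (1 - 0.8 z) = (1 - z/z0) (since 1/z0 = 0.8):
  P(z) = (1 - 0.8 z)(1 + (0.86) z + (0.61) z^2)
  [check: z-coef 0.86 - (0.8) = 0.06; z^2-coef 0.61 - (0.8)(0.86) = -0.078; z^3-coef -(0.8)(0.61) = -0.488.]
Remaining roots from the quadratic factor 1 + (0.86) z + (0.61) z^2:
  Set 1 + (0.86) z + (0.61) z^2 = 0, i.e. a z^2 + b z + c = 0 with a = 0.61, b = 0.86, c = 1.
  Discriminant D = b^2 - 4ac = (0.86)^2 - 4*(0.61)*1 = 0.7396 - (2.44) = -1.7004.
  D < 0, so the roots are the complex-conjugate pair z = (-b +/- i sqrt(-D)) / (2a) = -0.7049 +/- 1.0688i.
  For a conjugate pair |z|^2 = z * conj(z) = (product of roots) = c/a = 1/(0.61) = 1.639344, so |z| = sqrt(1.639344) = 1.2804 for both roots.
Moduli of all roots: 1.2500, 1.2804, 1.2804.
All moduli strictly greater than 1? Yes.
Verdict: Stationary.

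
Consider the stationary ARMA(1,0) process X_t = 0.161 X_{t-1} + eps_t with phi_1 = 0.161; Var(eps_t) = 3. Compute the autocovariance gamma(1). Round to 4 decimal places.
\gamma(1) = 0.4959

Multiply the model equation by X_{t-k} and take expectations. With theta_0 = psi_0 = 1 and psi_j the MA(infinity) weights, this gives
  gamma(k) - sum_i phi_i gamma(k-i) = c_k,
  c_k = sigma^2 * sum_{j=k..q} theta_j psi_{j-k}   (c_k = 0 for k > q),
using gamma(-m) = gamma(m).
Pure AR (q = 0): c_0 = sigma^2 = 3, c_k = 0 for k >= 1.
Equations for k = 0 and k = 1 (AR order 1):
  gamma(0) = phi_1 gamma(1) + c_0
  gamma(1) = phi_1 gamma(0) + c_1
Substituting the second into the first: gamma(0) (1 - phi_1^2) = c_0 + phi_1 c_1, so
  gamma(0) = c_0 / (1 - phi_1^2) = 3 / (1 - (0.161)^2) = 3 / 0.974079 = 3.079832.
  gamma(1) = phi_1 gamma(0) = (0.161)(3.079832) = 0.495853.
Therefore gamma(1) = 0.4959 (to 4 decimal places).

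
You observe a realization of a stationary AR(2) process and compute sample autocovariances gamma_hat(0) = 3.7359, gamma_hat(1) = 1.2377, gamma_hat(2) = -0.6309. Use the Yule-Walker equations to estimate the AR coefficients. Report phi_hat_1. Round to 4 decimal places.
\hat\phi_{1} = 0.4350

The Yule-Walker equations for an AR(p) process read, in matrix form,
  Gamma_p phi = r_p,   with   (Gamma_p)_{ij} = gamma(|i - j|),
                       (r_p)_i = gamma(i),   i,j = 1..p.
Substitute the sample gammas (Toeplitz matrix and right-hand side of size 2):
  Gamma_p = [[3.7359, 1.2377], [1.2377, 3.7359]]
  r_p     = [1.2377, -0.6309]
Written out:
  3.7359 phi_1 + 1.2377 phi_2 = 1.2377
  1.2377 phi_1 + 3.7359 phi_2 = -0.6309
Solve by Cramer's rule:
  det = gamma(0)^2 - gamma(1)^2 = (3.7359)^2 - (1.2377)^2 = 13.95694881 - 1.53190129 = 12.42504752
  phi_hat_1 = [gamma(1) gamma(0) - gamma(1) gamma(2)] / det = [(1.2377)(3.7359) - (1.2377)(-0.6309)] / 12.42504752 = 5.40478836 / 12.42504752 = 0.435
  phi_hat_2 = [gamma(0) gamma(2) - gamma(1)^2] / det = [(3.7359)(-0.6309) - (1.2377)^2] / 12.42504752 = -3.8888806 / 12.42504752 = -0.313
So phi_hat = [0.4350, -0.3130].
Therefore phi_hat_1 = 0.4350.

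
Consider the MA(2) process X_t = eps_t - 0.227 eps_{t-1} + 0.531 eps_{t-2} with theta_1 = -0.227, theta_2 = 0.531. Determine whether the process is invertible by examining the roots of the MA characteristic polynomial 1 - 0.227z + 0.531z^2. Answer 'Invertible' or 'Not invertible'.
\text{Invertible}

The MA(q) characteristic polynomial is P(z) = 1 - 0.227z + 0.531z^2.
Invertibility requires all roots to lie outside the unit circle, i.e. |z| > 1 for every root.
Set 1 + (-0.227) z + (0.531) z^2 = 0, i.e. a z^2 + b z + c = 0 with a = 0.531, b = -0.227, c = 1.
Discriminant D = b^2 - 4ac = (-0.227)^2 - 4*(0.531)*1 = 0.051529 - (2.124) = -2.072471.
D < 0, so the roots are the complex-conjugate pair z = (-b +/- i sqrt(-D)) / (2a) = 0.2137 +/- 1.3556i.
For a conjugate pair |z|^2 = z * conj(z) = (product of roots) = c/a = 1/(0.531) = 1.883239, so |z| = sqrt(1.883239) = 1.3723 for both roots.
Moduli of all roots: 1.3723, 1.3723.
All moduli strictly greater than 1? Yes.
Verdict: Invertible.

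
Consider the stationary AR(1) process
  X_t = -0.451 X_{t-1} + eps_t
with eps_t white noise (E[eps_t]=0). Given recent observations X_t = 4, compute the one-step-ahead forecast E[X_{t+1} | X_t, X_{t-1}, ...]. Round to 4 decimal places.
E[X_{t+1} \mid \mathcal F_t] = -1.8040

For an AR(p) model X_t = c + sum_i phi_i X_{t-i} + eps_t, the
one-step-ahead conditional mean is
  E[X_{t+1} | X_t, ...] = c + sum_i phi_i X_{t+1-i}.
Substitute known values:
  E[X_{t+1} | ...] = (-0.451) * (4)
                   = -1.8040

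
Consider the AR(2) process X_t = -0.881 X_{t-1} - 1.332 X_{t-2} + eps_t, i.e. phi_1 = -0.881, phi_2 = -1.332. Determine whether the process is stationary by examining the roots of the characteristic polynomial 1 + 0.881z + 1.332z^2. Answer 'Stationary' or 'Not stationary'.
\text{Not stationary}

The AR(p) characteristic polynomial is P(z) = 1 + 0.881z + 1.332z^2.
Stationarity requires all roots to lie outside the unit circle, i.e. |z| > 1 for every root.
Set 1 + (0.881) z + (1.332) z^2 = 0, i.e. a z^2 + b z + c = 0 with a = 1.332, b = 0.881, c = 1.
Discriminant D = b^2 - 4ac = (0.881)^2 - 4*(1.332)*1 = 0.776161 - (5.328) = -4.551839.
D < 0, so the roots are the complex-conjugate pair z = (-b +/- i sqrt(-D)) / (2a) = -0.3307 +/- 0.8009i.
For a conjugate pair |z|^2 = z * conj(z) = (product of roots) = c/a = 1/(1.332) = 0.750751, so |z| = sqrt(0.750751) = 0.8665 for both roots.
Moduli of all roots: 0.8665, 0.8665.
All moduli strictly greater than 1? No.
Verdict: Not stationary.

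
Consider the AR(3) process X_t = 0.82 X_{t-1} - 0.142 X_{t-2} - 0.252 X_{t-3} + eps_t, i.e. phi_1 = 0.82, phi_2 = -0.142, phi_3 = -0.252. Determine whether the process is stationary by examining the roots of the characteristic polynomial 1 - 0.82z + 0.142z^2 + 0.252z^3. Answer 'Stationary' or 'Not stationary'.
\text{Stationary}

The AR(p) characteristic polynomial is P(z) = 1 - 0.82z + 0.142z^2 + 0.252z^3.
Stationarity requires all roots to lie outside the unit circle, i.e. |z| > 1 for every root.
Degree 3: look for a simple real root z0 first, then factor out (1 - z/z0) and solve the remaining quadratic.
Testing z0 = -2.5: P(-2.5) = 1 + (-0.82)(-2.5) + (0.142)(-2.5)^2 + (0.252)(-2.5)^3
  = 1 + (2.05) + (0.8875) + (-3.9375) = 0.  So z_0 = -2.5 is a root, |z_0| = 2.5.
Divide out the factor (1 + 0.4 z) = (1 - z/z0) (since 1/z0 = -0.4):
  P(z) = (1 + 0.4 z)(1 + (-1.22) z + (0.63) z^2)
  [check: z-coef -1.22 - (-0.4) = -0.82; z^2-coef 0.63 - (-0.4)(-1.22) = 0.142; z^3-coef -(-0.4)(0.63) = 0.252.]
Remaining roots from the quadratic factor 1 + (-1.22) z + (0.63) z^2:
  Set 1 + (-1.22) z + (0.63) z^2 = 0, i.e. a z^2 + b z + c = 0 with a = 0.63, b = -1.22, c = 1.
  Discriminant D = b^2 - 4ac = (-1.22)^2 - 4*(0.63)*1 = 1.4884 - (2.52) = -1.0316.
  D < 0, so the roots are the complex-conjugate pair z = (-b +/- i sqrt(-D)) / (2a) = 0.9683 +/- 0.8061i.
  For a conjugate pair |z|^2 = z * conj(z) = (product of roots) = c/a = 1/(0.63) = 1.587302, so |z| = sqrt(1.587302) = 1.2599 for both roots.
Moduli of all roots: 2.5000, 1.2599, 1.2599.
All moduli strictly greater than 1? Yes.
Verdict: Stationary.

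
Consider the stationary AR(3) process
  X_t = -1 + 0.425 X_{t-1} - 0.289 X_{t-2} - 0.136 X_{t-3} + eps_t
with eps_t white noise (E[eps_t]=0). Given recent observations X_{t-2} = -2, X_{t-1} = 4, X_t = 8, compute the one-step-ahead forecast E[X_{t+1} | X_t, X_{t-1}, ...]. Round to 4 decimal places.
E[X_{t+1} \mid \mathcal F_t] = 1.5160

For an AR(p) model X_t = c + sum_i phi_i X_{t-i} + eps_t, the
one-step-ahead conditional mean is
  E[X_{t+1} | X_t, ...] = c + sum_i phi_i X_{t+1-i}.
Substitute known values:
  E[X_{t+1} | ...] = -1 + (0.425) * (8) + (-0.289) * (4) + (-0.136) * (-2)
                   = 1.5160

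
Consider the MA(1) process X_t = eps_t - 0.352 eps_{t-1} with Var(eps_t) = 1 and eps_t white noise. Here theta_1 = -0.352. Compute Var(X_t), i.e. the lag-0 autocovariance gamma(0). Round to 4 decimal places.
\gamma(0) = 1.1239

For an MA(q) process X_t = eps_t + sum_i theta_i eps_{t-i} with
Var(eps_t) = sigma^2, the variance is
  gamma(0) = sigma^2 * (1 + sum_i theta_i^2).
  sum_i theta_i^2 = (-0.352)^2 = 0.123904.
  gamma(0) = 1 * (1 + 0.123904) = 1 * 1.123904 = 1.123904, which rounds to 1.1239.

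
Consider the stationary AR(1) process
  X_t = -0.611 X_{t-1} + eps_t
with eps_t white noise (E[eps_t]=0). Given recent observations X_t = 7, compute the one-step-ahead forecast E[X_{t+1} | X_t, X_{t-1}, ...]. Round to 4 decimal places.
E[X_{t+1} \mid \mathcal F_t] = -4.2770

For an AR(p) model X_t = c + sum_i phi_i X_{t-i} + eps_t, the
one-step-ahead conditional mean is
  E[X_{t+1} | X_t, ...] = c + sum_i phi_i X_{t+1-i}.
Substitute known values:
  E[X_{t+1} | ...] = (-0.611) * (7)
                   = -4.2770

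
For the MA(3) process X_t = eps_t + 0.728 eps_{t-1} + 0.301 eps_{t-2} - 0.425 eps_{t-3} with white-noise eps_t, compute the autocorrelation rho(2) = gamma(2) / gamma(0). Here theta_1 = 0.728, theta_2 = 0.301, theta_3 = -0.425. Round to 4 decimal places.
\rho(2) = -0.0047

For an MA(q) process with theta_0 = 1, the autocovariance is
  gamma(k) = sigma^2 * sum_{i=0..q-k} theta_i * theta_{i+k},
and rho(k) = gamma(k) / gamma(0). Sigma^2 cancels.
  numerator   = (1)*(0.301) + (0.728)*(-0.425) = -0.0084.
  denominator = (1)^2 + (0.728)^2 + (0.301)^2 + (-0.425)^2 = 1.80121.
  rho(2) = -0.0084 / 1.80121 = -0.0047.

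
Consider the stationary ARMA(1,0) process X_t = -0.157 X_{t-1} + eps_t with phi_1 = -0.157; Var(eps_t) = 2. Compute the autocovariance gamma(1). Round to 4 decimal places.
\gamma(1) = -0.3219

Multiply the model equation by X_{t-k} and take expectations. With theta_0 = psi_0 = 1 and psi_j the MA(infinity) weights, this gives
  gamma(k) - sum_i phi_i gamma(k-i) = c_k,
  c_k = sigma^2 * sum_{j=k..q} theta_j psi_{j-k}   (c_k = 0 for k > q),
using gamma(-m) = gamma(m).
Pure AR (q = 0): c_0 = sigma^2 = 2, c_k = 0 for k >= 1.
Equations for k = 0 and k = 1 (AR order 1):
  gamma(0) = phi_1 gamma(1) + c_0
  gamma(1) = phi_1 gamma(0) + c_1
Substituting the second into the first: gamma(0) (1 - phi_1^2) = c_0 + phi_1 c_1, so
  gamma(0) = c_0 / (1 - phi_1^2) = 2 / (1 - (-0.157)^2) = 2 / 0.975351 = 2.050544.
  gamma(1) = phi_1 gamma(0) = (-0.157)(2.050544) = -0.321935.
Therefore gamma(1) = -0.3219 (to 4 decimal places).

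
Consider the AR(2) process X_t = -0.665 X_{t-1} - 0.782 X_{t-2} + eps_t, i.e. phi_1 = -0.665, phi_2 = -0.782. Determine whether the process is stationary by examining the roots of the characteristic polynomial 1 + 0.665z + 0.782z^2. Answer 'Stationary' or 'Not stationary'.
\text{Stationary}

The AR(p) characteristic polynomial is P(z) = 1 + 0.665z + 0.782z^2.
Stationarity requires all roots to lie outside the unit circle, i.e. |z| > 1 for every root.
Set 1 + (0.665) z + (0.782) z^2 = 0, i.e. a z^2 + b z + c = 0 with a = 0.782, b = 0.665, c = 1.
Discriminant D = b^2 - 4ac = (0.665)^2 - 4*(0.782)*1 = 0.442225 - (3.128) = -2.685775.
D < 0, so the roots are the complex-conjugate pair z = (-b +/- i sqrt(-D)) / (2a) = -0.4252 +/- 1.0478i.
For a conjugate pair |z|^2 = z * conj(z) = (product of roots) = c/a = 1/(0.782) = 1.278772, so |z| = sqrt(1.278772) = 1.1308 for both roots.
Moduli of all roots: 1.1308, 1.1308.
All moduli strictly greater than 1? Yes.
Verdict: Stationary.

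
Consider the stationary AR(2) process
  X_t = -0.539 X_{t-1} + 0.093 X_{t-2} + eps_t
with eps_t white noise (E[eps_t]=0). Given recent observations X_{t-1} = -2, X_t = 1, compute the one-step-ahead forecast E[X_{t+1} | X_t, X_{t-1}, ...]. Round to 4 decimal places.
E[X_{t+1} \mid \mathcal F_t] = -0.7250

For an AR(p) model X_t = c + sum_i phi_i X_{t-i} + eps_t, the
one-step-ahead conditional mean is
  E[X_{t+1} | X_t, ...] = c + sum_i phi_i X_{t+1-i}.
Substitute known values:
  E[X_{t+1} | ...] = (-0.539) * (1) + (0.093) * (-2)
                   = -0.7250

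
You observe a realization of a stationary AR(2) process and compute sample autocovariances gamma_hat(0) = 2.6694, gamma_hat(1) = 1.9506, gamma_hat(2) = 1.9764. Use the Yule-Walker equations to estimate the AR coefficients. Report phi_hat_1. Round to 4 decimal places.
\hat\phi_{1} = 0.4071

The Yule-Walker equations for an AR(p) process read, in matrix form,
  Gamma_p phi = r_p,   with   (Gamma_p)_{ij} = gamma(|i - j|),
                       (r_p)_i = gamma(i),   i,j = 1..p.
Substitute the sample gammas (Toeplitz matrix and right-hand side of size 2):
  Gamma_p = [[2.6694, 1.9506], [1.9506, 2.6694]]
  r_p     = [1.9506, 1.9764]
Written out:
  2.6694 phi_1 + 1.9506 phi_2 = 1.9506
  1.9506 phi_1 + 2.6694 phi_2 = 1.9764
Solve by Cramer's rule:
  det = gamma(0)^2 - gamma(1)^2 = (2.6694)^2 - (1.9506)^2 = 7.12569636 - 3.80484036 = 3.320856
  phi_hat_1 = [gamma(1) gamma(0) - gamma(1) gamma(2)] / det = [(1.9506)(2.6694) - (1.9506)(1.9764)] / 3.320856 = 1.3517658 / 3.320856 = 0.4071
  phi_hat_2 = [gamma(0) gamma(2) - gamma(1)^2] / det = [(2.6694)(1.9764) - (1.9506)^2] / 3.320856 = 1.4709618 / 3.320856 = 0.4429
So phi_hat = [0.4071, 0.4429].
Therefore phi_hat_1 = 0.4071.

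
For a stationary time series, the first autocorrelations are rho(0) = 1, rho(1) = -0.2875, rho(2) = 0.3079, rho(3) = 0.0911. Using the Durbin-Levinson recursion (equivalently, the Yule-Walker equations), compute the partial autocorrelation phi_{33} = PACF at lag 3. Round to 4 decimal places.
\phi_{33} = 0.2650

The PACF at lag k is phi_{kk}, the last component of the solution
to the Yule-Walker system G_k phi = r_k where
  (G_k)_{ij} = rho(|i - j|), (r_k)_i = rho(i), i,j = 1..k.
Equivalently, Durbin-Levinson gives phi_{kk} iteratively:
  phi_{11} = rho(1)
  phi_{kk} = [rho(k) - sum_{j=1..k-1} phi_{k-1,j} rho(k-j)]
            / [1 - sum_{j=1..k-1} phi_{k-1,j} rho(j)],
  phi_{k,j} = phi_{k-1,j} - phi_{kk} phi_{k-1,k-j},  j = 1..k-1.
Step k = 1:
  phi_11 = rho(1) = -0.2875.
Step k = 2:
  phi_22 = [rho(2) - phi_11 rho(1)] / [1 - phi_11 rho(1)] = [0.3079 - (-0.2875)(-0.2875)] / [1 - (-0.2875)(-0.2875)]
         = 0.22524375 / 0.91734375 = 0.245539.
  Update: phi_21 = phi_11 - phi_22 phi_11 = -0.2875 - (0.245539)(-0.2875) = -0.216908.
Step k = 3:
  phi_33 = [rho(3) - phi_21 rho(2) - phi_22 rho(1)] / [1 - phi_21 rho(1) - phi_22 rho(2)]
    numerator   = 0.0911 - (-0.216908)(0.3079) - (0.245539)(-0.2875) = 0.22847831
    denominator = 1 - (-0.216908)(-0.2875) - (0.245539)(0.3079) = 0.8620376
  phi_33 = 0.22847831 / 0.8620376 = 0.265.
Therefore phi_{33} = 0.2650.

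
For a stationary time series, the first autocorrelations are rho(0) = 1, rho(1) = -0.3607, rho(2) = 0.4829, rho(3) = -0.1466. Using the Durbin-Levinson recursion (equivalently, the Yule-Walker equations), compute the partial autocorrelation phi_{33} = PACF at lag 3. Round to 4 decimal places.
\phi_{33} = 0.1420

The PACF at lag k is phi_{kk}, the last component of the solution
to the Yule-Walker system G_k phi = r_k where
  (G_k)_{ij} = rho(|i - j|), (r_k)_i = rho(i), i,j = 1..k.
Equivalently, Durbin-Levinson gives phi_{kk} iteratively:
  phi_{11} = rho(1)
  phi_{kk} = [rho(k) - sum_{j=1..k-1} phi_{k-1,j} rho(k-j)]
            / [1 - sum_{j=1..k-1} phi_{k-1,j} rho(j)],
  phi_{k,j} = phi_{k-1,j} - phi_{kk} phi_{k-1,k-j},  j = 1..k-1.
Step k = 1:
  phi_11 = rho(1) = -0.3607.
Step k = 2:
  phi_22 = [rho(2) - phi_11 rho(1)] / [1 - phi_11 rho(1)] = [0.4829 - (-0.3607)(-0.3607)] / [1 - (-0.3607)(-0.3607)]
         = 0.35279551 / 0.86989551 = 0.405561.
  Update: phi_21 = phi_11 - phi_22 phi_11 = -0.3607 - (0.405561)(-0.3607) = -0.214414.
Step k = 3:
  phi_33 = [rho(3) - phi_21 rho(2) - phi_22 rho(1)] / [1 - phi_21 rho(1) - phi_22 rho(2)]
    numerator   = -0.1466 - (-0.214414)(0.4829) - (0.405561)(-0.3607) = 0.10322641
    denominator = 1 - (-0.214414)(-0.3607) - (0.405561)(0.4829) = 0.72681548
  phi_33 = 0.10322641 / 0.72681548 = 0.142.
Therefore phi_{33} = 0.1420.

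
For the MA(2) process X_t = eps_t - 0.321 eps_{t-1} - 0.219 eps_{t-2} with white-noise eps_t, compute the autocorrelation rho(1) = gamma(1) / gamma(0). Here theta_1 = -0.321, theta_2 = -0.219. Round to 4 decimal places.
\rho(1) = -0.2178

For an MA(q) process with theta_0 = 1, the autocovariance is
  gamma(k) = sigma^2 * sum_{i=0..q-k} theta_i * theta_{i+k},
and rho(k) = gamma(k) / gamma(0). Sigma^2 cancels.
  numerator   = (1)*(-0.321) + (-0.321)*(-0.219) = -0.250701.
  denominator = (1)^2 + (-0.321)^2 + (-0.219)^2 = 1.151002.
  rho(1) = -0.250701 / 1.151002 = -0.2178.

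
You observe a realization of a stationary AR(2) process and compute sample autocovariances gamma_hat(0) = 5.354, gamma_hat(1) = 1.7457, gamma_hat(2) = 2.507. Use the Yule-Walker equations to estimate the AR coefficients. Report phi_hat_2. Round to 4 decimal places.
\hat\phi_{2} = 0.4050

The Yule-Walker equations for an AR(p) process read, in matrix form,
  Gamma_p phi = r_p,   with   (Gamma_p)_{ij} = gamma(|i - j|),
                       (r_p)_i = gamma(i),   i,j = 1..p.
Substitute the sample gammas (Toeplitz matrix and right-hand side of size 2):
  Gamma_p = [[5.354, 1.7457], [1.7457, 5.354]]
  r_p     = [1.7457, 2.507]
Written out:
  5.354 phi_1 + 1.7457 phi_2 = 1.7457
  1.7457 phi_1 + 5.354 phi_2 = 2.507
Solve by Cramer's rule:
  det = gamma(0)^2 - gamma(1)^2 = (5.354)^2 - (1.7457)^2 = 28.665316 - 3.04746849 = 25.61784751
  phi_hat_1 = [gamma(1) gamma(0) - gamma(1) gamma(2)] / det = [(1.7457)(5.354) - (1.7457)(2.507)] / 25.61784751 = 4.9700079 / 25.61784751 = 0.194
  phi_hat_2 = [gamma(0) gamma(2) - gamma(1)^2] / det = [(5.354)(2.507) - (1.7457)^2] / 25.61784751 = 10.37500951 / 25.61784751 = 0.405
So phi_hat = [0.1940, 0.4050].
Therefore phi_hat_2 = 0.4050.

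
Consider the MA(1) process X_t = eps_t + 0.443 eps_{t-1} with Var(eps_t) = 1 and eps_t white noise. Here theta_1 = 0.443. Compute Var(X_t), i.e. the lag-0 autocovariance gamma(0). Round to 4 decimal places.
\gamma(0) = 1.1962

For an MA(q) process X_t = eps_t + sum_i theta_i eps_{t-i} with
Var(eps_t) = sigma^2, the variance is
  gamma(0) = sigma^2 * (1 + sum_i theta_i^2).
  sum_i theta_i^2 = (0.443)^2 = 0.196249.
  gamma(0) = 1 * (1 + 0.196249) = 1 * 1.196249 = 1.196249, which rounds to 1.1962.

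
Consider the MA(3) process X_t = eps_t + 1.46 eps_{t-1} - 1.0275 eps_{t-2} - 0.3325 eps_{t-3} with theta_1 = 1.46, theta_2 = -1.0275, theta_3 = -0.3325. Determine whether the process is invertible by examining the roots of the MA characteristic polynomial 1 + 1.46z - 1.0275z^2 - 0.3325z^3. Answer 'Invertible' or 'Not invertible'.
\text{Not invertible}

The MA(q) characteristic polynomial is P(z) = 1 + 1.46z - 1.0275z^2 - 0.3325z^3.
Invertibility requires all roots to lie outside the unit circle, i.e. |z| > 1 for every root.
Degree 3: look for a simple real root z0 first, then factor out (1 - z/z0) and solve the remaining quadratic.
Testing z0 = -4: P(-4) = 1 + (1.46)(-4) + (-1.0275)(-4)^2 + (-0.3325)(-4)^3
  = 1 + (-5.84) + (-16.44) + (21.28) = 0.  So z_0 = -4 is a root, |z_0| = 4.
Divide out the factor (1 + 0.25 z) = (1 - z/z0) (since 1/z0 = -0.25):
  P(z) = (1 + 0.25 z)(1 + (1.21) z + (-1.33) z^2)
  [check: z-coef 1.21 - (-0.25) = 1.46; z^2-coef -1.33 - (-0.25)(1.21) = -1.0275; z^3-coef -(-0.25)(-1.33) = -0.3325.]
Remaining roots from the quadratic factor 1 + (1.21) z + (-1.33) z^2:
  Set 1 + (1.21) z + (-1.33) z^2 = 0, i.e. a z^2 + b z + c = 0 with a = -1.33, b = 1.21, c = 1.
  Discriminant D = b^2 - 4ac = (1.21)^2 - 4*(-1.33)*1 = 1.4641 - (-5.32) = 6.7841.
  D >= 0, so the roots are real: z = (-b +/- sqrt(D)) / (2a) = (-1.21 +/- 2.60463) / (-2.66).
    z_1 = (-1.21 + 2.60463) / (-2.66) = -0.5243,   |z_1| = 0.5243.
    z_2 = (-1.21 - 2.60463) / (-2.66) = 1.4341,   |z_2| = 1.4341.
Moduli of all roots: 4.0000, 0.5243, 1.4341.
All moduli strictly greater than 1? No.
Verdict: Not invertible.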